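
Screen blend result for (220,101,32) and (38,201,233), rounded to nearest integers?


Screen: C = 255 - (255-A)×(255-B)/255, rounded to nearest integer
R: 255 - (255-220)×(255-38)/255 = 255 - 7595/255 ≈ 255 - 29.784 = 225.216 → 225
G: 255 - (255-101)×(255-201)/255 = 255 - 8316/255 ≈ 255 - 32.612 = 222.388 → 222
B: 255 - (255-32)×(255-233)/255 = 255 - 4906/255 ≈ 255 - 19.239 = 235.761 → 236
= RGB(225, 222, 236)


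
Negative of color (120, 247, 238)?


Invert: (255-R, 255-G, 255-B)
R: 255-120 = 135
G: 255-247 = 8
B: 255-238 = 17
= RGB(135, 8, 17)


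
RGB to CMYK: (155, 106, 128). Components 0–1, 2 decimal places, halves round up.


R'=155/255≈0.6078, G'=106/255≈0.4157, B'=128/255≈0.5020
K = 1 - max(R',G',B') = 1 - 155/255 = 100/255 = 0.39215… → 0.39
(1-R'-K)/(1-K) simplifies to (max-R)/max with max = 155:
C = (155-155)/155 = 0/155 = 0 → 0.00
M = (155-106)/155 = 49/155 = 0.31612… → 0.32
Y = (155-128)/155 = 27/155 = 0.17419… → 0.17
= CMYK(0.00, 0.32, 0.17, 0.39)


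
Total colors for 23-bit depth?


Colors = 2^bits = 2^23
= 8,388,608 colors


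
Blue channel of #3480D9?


Color: #3480D9
R = 34 = 52
G = 80 = 128
B = D9 = 217
Blue = 217


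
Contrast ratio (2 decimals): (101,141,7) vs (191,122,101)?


Linearize each sRGB channel c=v/255: c/12.92 if c ≤ 0.04045 else ((c+0.055)/1.055)^2.4
L = 0.2126×R_lin + 0.7152×G_lin + 0.0722×B_lin
Color 1 (101,141,7):
  R=101: 101/255≈0.3961 > 0.04045 → ((0.3961+0.055)/1.055)^2.4 ≈ 0.13014
  G=141: 141/255≈0.5529 > 0.04045 → ((0.5529+0.055)/1.055)^2.4 ≈ 0.26636
  B=7: 7/255≈0.0275 ≤ 0.04045 → 0.0275/12.92 ≈ 0.00212
  L1 = 0.2126×0.13014 + 0.7152×0.26636 + 0.0722×0.00212 ≈ 0.21832
Color 2 (191,122,101):
  R=191: 191/255≈0.7490 > 0.04045 → ((0.7490+0.055)/1.055)^2.4 ≈ 0.52100
  G=122: 122/255≈0.4784 > 0.04045 → ((0.4784+0.055)/1.055)^2.4 ≈ 0.19462
  B=101: 101/255≈0.3961 > 0.04045 → ((0.3961+0.055)/1.055)^2.4 ≈ 0.13014
  L2 = 0.2126×0.52100 + 0.7152×0.19462 + 0.0722×0.13014 ≈ 0.25935
Lighter = 0.25935, Darker = 0.21832
Ratio = (L_lighter + 0.05) / (L_darker + 0.05)
Ratio = (0.25935 + 0.05) / (0.21832 + 0.05) = 0.30935 / 0.26832 ≈ 1.1529
Ratio ≈ 1.15:1


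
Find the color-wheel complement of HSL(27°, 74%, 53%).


Complement = opposite side of color wheel = hue + 180°
H' = (27 + 180) mod 360 = 207°
S and L unchanged.
= HSL(207°, 74%, 53%)


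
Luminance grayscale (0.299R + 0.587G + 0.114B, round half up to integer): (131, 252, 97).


Gray = 0.299×R + 0.587×G + 0.114×B
Gray = 0.299×131 + 0.587×252 + 0.114×97
Gray = 39.169 + 147.924 + 11.058
Gray = 198.151 → round half up → 198
Gray = 198


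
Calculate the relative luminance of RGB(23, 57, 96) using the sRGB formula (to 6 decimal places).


Linearize each channel (sRGB transfer function): c = v/255; c_lin = c/12.92 if c ≤ 0.04045, else ((c+0.055)/1.055)^2.4
  R: 23/255 ≈ 0.090196 > 0.04045 → ((0.090196+0.055)/1.055)^2.4 ≈ 0.008568
  G: 57/255 ≈ 0.223529 > 0.04045 → ((0.223529+0.055)/1.055)^2.4 ≈ 0.040915
  B: 96/255 ≈ 0.376471 > 0.04045 → ((0.376471+0.055)/1.055)^2.4 ≈ 0.116971
R_lin = 0.008568, G_lin = 0.040915, B_lin = 0.116971
L = 0.2126×R + 0.7152×G + 0.0722×B
L = 0.2126×0.008568 + 0.7152×0.040915 + 0.0722×0.116971
L ≈ 0.039529


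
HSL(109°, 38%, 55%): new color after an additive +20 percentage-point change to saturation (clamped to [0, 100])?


Original S = 38%
Adjustment = +20 percentage points
New S = 38 + (20) = 58
Clamp to [0, 100] → 58
= HSL(109°, 58%, 55%)


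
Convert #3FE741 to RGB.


3F → 63 (R)
E7 → 231 (G)
41 → 65 (B)
= RGB(63, 231, 65)


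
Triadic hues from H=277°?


Triadic: equally spaced at 120° intervals
H1 = 277°
H2 = (277 + 120) mod 360 = 37°
H3 = (277 + 240) mod 360 = 157°
Triadic = 277°, 37°, 157°


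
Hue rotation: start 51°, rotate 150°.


New hue = (H + rotation) mod 360
New hue = (51 + 150) mod 360
= 201 mod 360
= 201°


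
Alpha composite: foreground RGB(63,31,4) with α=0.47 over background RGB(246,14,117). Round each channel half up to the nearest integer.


C = α×F + (1-α)×B, with 1-α = 0.53
R: 0.47×63 + 0.53×246 = 29.61 + 130.38 = 159.99 → 160
G: 0.47×31 + 0.53×14 = 14.57 + 7.42 = 21.99 → 22
B: 0.47×4 + 0.53×117 = 1.88 + 62.01 = 63.89 → 64
= RGB(160, 22, 64)


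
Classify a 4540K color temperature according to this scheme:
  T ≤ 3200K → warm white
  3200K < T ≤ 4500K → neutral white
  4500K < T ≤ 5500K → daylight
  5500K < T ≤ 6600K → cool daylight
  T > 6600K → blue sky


Temperature: 4540K
4500K < 4540K ≤ 5500K → daylight
Classification: daylight


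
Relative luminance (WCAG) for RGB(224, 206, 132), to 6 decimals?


Linearize each channel (sRGB transfer function): c = v/255; c_lin = c/12.92 if c ≤ 0.04045, else ((c+0.055)/1.055)^2.4
  R: 224/255 ≈ 0.878431 > 0.04045 → ((0.878431+0.055)/1.055)^2.4 ≈ 0.745404
  G: 206/255 ≈ 0.807843 > 0.04045 → ((0.807843+0.055)/1.055)^2.4 ≈ 0.617207
  B: 132/255 ≈ 0.517647 > 0.04045 → ((0.517647+0.055)/1.055)^2.4 ≈ 0.230740
R_lin = 0.745404, G_lin = 0.617207, B_lin = 0.230740
L = 0.2126×R + 0.7152×G + 0.0722×B
L = 0.2126×0.745404 + 0.7152×0.617207 + 0.0722×0.230740
L ≈ 0.616558


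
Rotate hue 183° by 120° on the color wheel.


New hue = (H + rotation) mod 360
New hue = (183 + 120) mod 360
= 303 mod 360
= 303°


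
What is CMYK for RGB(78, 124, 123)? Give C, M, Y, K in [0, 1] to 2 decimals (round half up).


R'=78/255≈0.3059, G'=124/255≈0.4863, B'=123/255≈0.4824
K = 1 - max(R',G',B') = 1 - 124/255 = 131/255 = 0.51372… → 0.51
(1-R'-K)/(1-K) simplifies to (max-R)/max with max = 124:
C = (124-78)/124 = 46/124 = 0.37096… → 0.37
M = (124-124)/124 = 0/124 = 0 → 0.00
Y = (124-123)/124 = 1/124 = 0.00806… → 0.01
= CMYK(0.37, 0.00, 0.01, 0.51)


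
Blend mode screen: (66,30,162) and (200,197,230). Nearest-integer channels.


Screen: C = 255 - (255-A)×(255-B)/255, rounded to nearest integer
R: 255 - (255-66)×(255-200)/255 = 255 - 10395/255 ≈ 255 - 40.765 = 214.235 → 214
G: 255 - (255-30)×(255-197)/255 = 255 - 13050/255 ≈ 255 - 51.176 = 203.824 → 204
B: 255 - (255-162)×(255-230)/255 = 255 - 2325/255 ≈ 255 - 9.118 = 245.882 → 246
= RGB(214, 204, 246)


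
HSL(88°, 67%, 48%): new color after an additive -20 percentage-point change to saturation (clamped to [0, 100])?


Original S = 67%
Adjustment = -20 percentage points
New S = 67 + (-20) = 47
Clamp to [0, 100] → 47
= HSL(88°, 47%, 48%)


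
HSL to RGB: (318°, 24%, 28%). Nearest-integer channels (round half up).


H=318°, S=0.24, L=0.28
C = (1-|2L-1|)×S = (1-|-0.44|)×0.24 = 0.1344
H' = H/60 = 318/60 ≈ 5.3000; X = C×(1-|H' mod 2 - 1|) = 0.09408
m = L - C/2 = 0.28 - 0.0672 = 0.2128
Sector ⌊H'⌋ = 5 → (R',G',B') = (0.1344, 0.0, 0.09408)
RGB = ((R'+m)×255, (G'+m)×255, (B'+m)×255) = (88.536, 54.264, 78.2544)
Round half up → RGB(89, 54, 78)


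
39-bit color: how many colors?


Colors = 2^bits = 2^39
= 549,755,813,888 colors


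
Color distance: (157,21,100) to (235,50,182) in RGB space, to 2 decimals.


d = √[(R₁-R₂)² + (G₁-G₂)² + (B₁-B₂)²]
d = √[(157-235)² + (21-50)² + (100-182)²]
d = √[6084 + 841 + 6724]
d = √13649
d ≈ 116.83


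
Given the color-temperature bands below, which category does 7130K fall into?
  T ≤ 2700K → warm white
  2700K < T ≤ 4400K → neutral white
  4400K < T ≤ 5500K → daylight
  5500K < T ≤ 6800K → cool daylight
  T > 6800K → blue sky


Temperature: 7130K
7130K > 6800K → blue sky
Classification: blue sky


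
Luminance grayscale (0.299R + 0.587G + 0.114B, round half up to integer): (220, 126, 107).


Gray = 0.299×R + 0.587×G + 0.114×B
Gray = 0.299×220 + 0.587×126 + 0.114×107
Gray = 65.780 + 73.962 + 12.198
Gray = 151.940 → round half up → 152
Gray = 152


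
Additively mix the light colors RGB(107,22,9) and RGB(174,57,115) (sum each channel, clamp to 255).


Additive: each channel = min(255, C₁+C₂)
R: 107+174 = 281 → 255
G: 22+57 = 79 → 79
B: 9+115 = 124 → 124
= RGB(255, 79, 124)


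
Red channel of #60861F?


Color: #60861F
R = 60 = 96
G = 86 = 134
B = 1F = 31
Red = 96


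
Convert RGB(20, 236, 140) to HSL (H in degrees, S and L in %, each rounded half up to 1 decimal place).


Normalize: R'=20/255≈0.0784, G'=236/255≈0.9255, B'=140/255≈0.5490
Max=236/255, Min=20/255, Δ=Max-Min=216/255
L = (Max+Min)/2 = (236+20)/510 = 256/510 = 0.50196… → L = 50.2%
L > 0.5 → S = Δ/(2-Max-Min) = 216/(510-236-20) = 216/254 = 0.85039… → S = 85.0%
(the 1/255 factors cancel in S and H, so raw channel differences can be used)
Max is G' → H = 60 × ((B-R)/Δ + 2) = 60 × ((140-20)/216 + 2)
  120/216 + 2 = 0.5555… + 2 = 2.5555…
  H = 60 × 2.5555… = 153.333…° → H = 153.3°
= HSL(153.3°, 85.0%, 50.2%)


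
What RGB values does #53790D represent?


53 → 83 (R)
79 → 121 (G)
0D → 13 (B)
= RGB(83, 121, 13)


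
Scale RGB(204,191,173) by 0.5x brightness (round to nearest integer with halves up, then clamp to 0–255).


Multiply each channel by 0.5, round half up, clamp to [0, 255]
R: 204×0.5 = 102
G: 191×0.5 = 95.5 → round → 96
B: 173×0.5 = 86.5 → round → 87
= RGB(102, 96, 87)


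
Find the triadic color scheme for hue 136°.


Triadic: equally spaced at 120° intervals
H1 = 136°
H2 = (136 + 120) mod 360 = 256°
H3 = (136 + 240) mod 360 = 16°
Triadic = 136°, 256°, 16°


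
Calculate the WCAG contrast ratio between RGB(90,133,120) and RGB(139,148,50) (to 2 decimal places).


Linearize each sRGB channel c=v/255: c/12.92 if c ≤ 0.04045 else ((c+0.055)/1.055)^2.4
L = 0.2126×R_lin + 0.7152×G_lin + 0.0722×B_lin
Color 1 (90,133,120):
  R=90: 90/255≈0.3529 > 0.04045 → ((0.3529+0.055)/1.055)^2.4 ≈ 0.10224
  G=133: 133/255≈0.5216 > 0.04045 → ((0.5216+0.055)/1.055)^2.4 ≈ 0.23455
  B=120: 120/255≈0.4706 > 0.04045 → ((0.4706+0.055)/1.055)^2.4 ≈ 0.18782
  L1 = 0.2126×0.10224 + 0.7152×0.23455 + 0.0722×0.18782 ≈ 0.20305
Color 2 (139,148,50):
  R=139: 139/255≈0.5451 > 0.04045 → ((0.5451+0.055)/1.055)^2.4 ≈ 0.25818
  G=148: 148/255≈0.5804 > 0.04045 → ((0.5804+0.055)/1.055)^2.4 ≈ 0.29614
  B=50: 50/255≈0.1961 > 0.04045 → ((0.1961+0.055)/1.055)^2.4 ≈ 0.03190
  L2 = 0.2126×0.25818 + 0.7152×0.29614 + 0.0722×0.03190 ≈ 0.26899
Lighter = 0.26899, Darker = 0.20305
Ratio = (L_lighter + 0.05) / (L_darker + 0.05)
Ratio = (0.26899 + 0.05) / (0.20305 + 0.05) = 0.31899 / 0.25305 ≈ 1.2606
Ratio ≈ 1.26:1


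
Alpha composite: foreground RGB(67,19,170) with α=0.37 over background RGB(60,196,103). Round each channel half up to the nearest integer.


C = α×F + (1-α)×B, with 1-α = 0.63
R: 0.37×67 + 0.63×60 = 24.79 + 37.80 = 62.59 → 63
G: 0.37×19 + 0.63×196 = 7.03 + 123.48 = 130.51 → 131
B: 0.37×170 + 0.63×103 = 62.90 + 64.89 = 127.79 → 128
= RGB(63, 131, 128)


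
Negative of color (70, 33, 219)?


Invert: (255-R, 255-G, 255-B)
R: 255-70 = 185
G: 255-33 = 222
B: 255-219 = 36
= RGB(185, 222, 36)


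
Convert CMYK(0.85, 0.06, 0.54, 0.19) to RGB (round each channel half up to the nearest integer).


R = 255 × (1-C) × (1-K) = 255 × 0.15 × 0.81 = 30.9825 → 31
G = 255 × (1-M) × (1-K) = 255 × 0.94 × 0.81 = 194.157 → 194
B = 255 × (1-Y) × (1-K) = 255 × 0.46 × 0.81 = 95.013 → 95
= RGB(31, 194, 95)


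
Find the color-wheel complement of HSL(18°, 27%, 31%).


Complement = opposite side of color wheel = hue + 180°
H' = (18 + 180) mod 360 = 198°
S and L unchanged.
= HSL(198°, 27%, 31%)


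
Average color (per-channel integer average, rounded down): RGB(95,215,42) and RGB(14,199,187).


Midpoint: each channel = ⌊(C₁+C₂)/2⌋
R: ⌊(95+14)/2⌋ = 54
G: ⌊(215+199)/2⌋ = 207
B: ⌊(42+187)/2⌋ = 114
= RGB(54, 207, 114)


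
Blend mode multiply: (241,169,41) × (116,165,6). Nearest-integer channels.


Multiply: C = A×B/255, rounded to nearest integer
R: 241×116/255 = 27956/255 ≈ 109.631 → 110
G: 169×165/255 = 27885/255 ≈ 109.353 → 109
B: 41×6/255 = 246/255 ≈ 0.965 → 1
= RGB(110, 109, 1)


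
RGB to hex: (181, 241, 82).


R = 181 → B5 (hex)
G = 241 → F1 (hex)
B = 82 → 52 (hex)
Hex = #B5F152


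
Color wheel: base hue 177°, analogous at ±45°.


Base hue: 177°
Left analog: (177 - 45) mod 360 = 132°
Right analog: (177 + 45) mod 360 = 222°
Analogous hues = 132° and 222°


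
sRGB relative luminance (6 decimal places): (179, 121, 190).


Linearize each channel (sRGB transfer function): c = v/255; c_lin = c/12.92 if c ≤ 0.04045, else ((c+0.055)/1.055)^2.4
  R: 179/255 ≈ 0.701961 > 0.04045 → ((0.701961+0.055)/1.055)^2.4 ≈ 0.450786
  G: 121/255 ≈ 0.474510 > 0.04045 → ((0.474510+0.055)/1.055)^2.4 ≈ 0.191202
  B: 190/255 ≈ 0.745098 > 0.04045 → ((0.745098+0.055)/1.055)^2.4 ≈ 0.514918
R_lin = 0.450786, G_lin = 0.191202, B_lin = 0.514918
L = 0.2126×R + 0.7152×G + 0.0722×B
L = 0.2126×0.450786 + 0.7152×0.191202 + 0.0722×0.514918
L ≈ 0.269762


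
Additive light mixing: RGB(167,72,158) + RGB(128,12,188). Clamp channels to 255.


Additive: each channel = min(255, C₁+C₂)
R: 167+128 = 295 → 255
G: 72+12 = 84 → 84
B: 158+188 = 346 → 255
= RGB(255, 84, 255)


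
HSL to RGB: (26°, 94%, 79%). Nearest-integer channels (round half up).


H=26°, S=0.94, L=0.79
C = (1-|2L-1|)×S = (1-|0.58|)×0.94 = 0.3948
H' = H/60 = 26/60 ≈ 0.4333; X = C×(1-|H' mod 2 - 1|) = 0.17108
m = L - C/2 = 0.79 - 0.1974 = 0.5926
Sector ⌊H'⌋ = 0 → (R',G',B') = (0.3948, 0.17108, 0.0)
RGB = ((R'+m)×255, (G'+m)×255, (B'+m)×255) = (251.787, 194.7384, 151.113)
Round half up → RGB(252, 195, 151)


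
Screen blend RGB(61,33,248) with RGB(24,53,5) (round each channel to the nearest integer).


Screen: C = 255 - (255-A)×(255-B)/255, rounded to nearest integer
R: 255 - (255-61)×(255-24)/255 = 255 - 44814/255 ≈ 255 - 175.741 = 79.259 → 79
G: 255 - (255-33)×(255-53)/255 = 255 - 44844/255 ≈ 255 - 175.859 = 79.141 → 79
B: 255 - (255-248)×(255-5)/255 = 255 - 1750/255 ≈ 255 - 6.863 = 248.137 → 248
= RGB(79, 79, 248)


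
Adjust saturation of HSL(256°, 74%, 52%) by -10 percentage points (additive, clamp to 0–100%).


Original S = 74%
Adjustment = -10 percentage points
New S = 74 + (-10) = 64
Clamp to [0, 100] → 64
= HSL(256°, 64%, 52%)


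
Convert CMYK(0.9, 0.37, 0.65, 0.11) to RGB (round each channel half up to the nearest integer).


R = 255 × (1-C) × (1-K) = 255 × 0.10 × 0.89 = 22.695 → 23
G = 255 × (1-M) × (1-K) = 255 × 0.63 × 0.89 = 142.9785 → 143
B = 255 × (1-Y) × (1-K) = 255 × 0.35 × 0.89 = 79.4325 → 79
= RGB(23, 143, 79)


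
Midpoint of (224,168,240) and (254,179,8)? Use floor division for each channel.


Midpoint: each channel = ⌊(C₁+C₂)/2⌋
R: ⌊(224+254)/2⌋ = 239
G: ⌊(168+179)/2⌋ = 173
B: ⌊(240+8)/2⌋ = 124
= RGB(239, 173, 124)


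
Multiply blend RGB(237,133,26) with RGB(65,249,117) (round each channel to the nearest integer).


Multiply: C = A×B/255, rounded to nearest integer
R: 237×65/255 = 15405/255 ≈ 60.412 → 60
G: 133×249/255 = 33117/255 ≈ 129.871 → 130
B: 26×117/255 = 3042/255 ≈ 11.929 → 12
= RGB(60, 130, 12)


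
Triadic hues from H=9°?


Triadic: equally spaced at 120° intervals
H1 = 9°
H2 = (9 + 120) mod 360 = 129°
H3 = (9 + 240) mod 360 = 249°
Triadic = 9°, 129°, 249°


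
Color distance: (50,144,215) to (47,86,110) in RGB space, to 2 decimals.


d = √[(R₁-R₂)² + (G₁-G₂)² + (B₁-B₂)²]
d = √[(50-47)² + (144-86)² + (215-110)²]
d = √[9 + 3364 + 11025]
d = √14398
d ≈ 119.99


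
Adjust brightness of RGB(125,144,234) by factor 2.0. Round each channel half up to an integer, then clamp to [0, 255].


Multiply each channel by 2.0, round half up, clamp to [0, 255]
R: 125×2.0 = 250
G: 144×2.0 = 288 → clamp → 255
B: 234×2.0 = 468 → clamp → 255
= RGB(250, 255, 255)


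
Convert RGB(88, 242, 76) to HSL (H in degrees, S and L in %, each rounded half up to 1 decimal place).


Normalize: R'=88/255≈0.3451, G'=242/255≈0.9490, B'=76/255≈0.2980
Max=242/255, Min=76/255, Δ=Max-Min=166/255
L = (Max+Min)/2 = (242+76)/510 = 318/510 = 0.62352… → L = 62.4%
L > 0.5 → S = Δ/(2-Max-Min) = 166/(510-242-76) = 166/192 = 0.86458… → S = 86.5%
(the 1/255 factors cancel in S and H, so raw channel differences can be used)
Max is G' → H = 60 × ((B-R)/Δ + 2) = 60 × ((76-88)/166 + 2)
  -12/166 + 2 = -0.0722… + 2 = 1.9277…
  H = 60 × 1.9277… = 115.662…° → H = 115.7°
= HSL(115.7°, 86.5%, 62.4%)


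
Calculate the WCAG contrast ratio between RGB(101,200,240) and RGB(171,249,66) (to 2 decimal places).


Linearize each sRGB channel c=v/255: c/12.92 if c ≤ 0.04045 else ((c+0.055)/1.055)^2.4
L = 0.2126×R_lin + 0.7152×G_lin + 0.0722×B_lin
Color 1 (101,200,240):
  R=101: 101/255≈0.3961 > 0.04045 → ((0.3961+0.055)/1.055)^2.4 ≈ 0.13014
  G=200: 200/255≈0.7843 > 0.04045 → ((0.7843+0.055)/1.055)^2.4 ≈ 0.57758
  B=240: 240/255≈0.9412 > 0.04045 → ((0.9412+0.055)/1.055)^2.4 ≈ 0.87137
  L1 = 0.2126×0.13014 + 0.7152×0.57758 + 0.0722×0.87137 ≈ 0.50367
Color 2 (171,249,66):
  R=171: 171/255≈0.6706 > 0.04045 → ((0.6706+0.055)/1.055)^2.4 ≈ 0.40724
  G=249: 249/255≈0.9765 > 0.04045 → ((0.9765+0.055)/1.055)^2.4 ≈ 0.94731
  B=66: 66/255≈0.2588 > 0.04045 → ((0.2588+0.055)/1.055)^2.4 ≈ 0.05448
  L2 = 0.2126×0.40724 + 0.7152×0.94731 + 0.0722×0.05448 ≈ 0.76803
Lighter = 0.76803, Darker = 0.50367
Ratio = (L_lighter + 0.05) / (L_darker + 0.05)
Ratio = (0.76803 + 0.05) / (0.50367 + 0.05) = 0.81803 / 0.55367 ≈ 1.4775
Ratio ≈ 1.48:1


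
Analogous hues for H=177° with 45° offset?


Base hue: 177°
Left analog: (177 - 45) mod 360 = 132°
Right analog: (177 + 45) mod 360 = 222°
Analogous hues = 132° and 222°


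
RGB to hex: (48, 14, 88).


R = 48 → 30 (hex)
G = 14 → 0E (hex)
B = 88 → 58 (hex)
Hex = #300E58


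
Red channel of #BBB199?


Color: #BBB199
R = BB = 187
G = B1 = 177
B = 99 = 153
Red = 187


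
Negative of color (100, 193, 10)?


Invert: (255-R, 255-G, 255-B)
R: 255-100 = 155
G: 255-193 = 62
B: 255-10 = 245
= RGB(155, 62, 245)


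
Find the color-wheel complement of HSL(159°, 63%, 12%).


Complement = opposite side of color wheel = hue + 180°
H' = (159 + 180) mod 360 = 339°
S and L unchanged.
= HSL(339°, 63%, 12%)


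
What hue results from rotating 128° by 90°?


New hue = (H + rotation) mod 360
New hue = (128 + 90) mod 360
= 218 mod 360
= 218°


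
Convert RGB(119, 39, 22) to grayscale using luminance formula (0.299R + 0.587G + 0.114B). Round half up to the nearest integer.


Gray = 0.299×R + 0.587×G + 0.114×B
Gray = 0.299×119 + 0.587×39 + 0.114×22
Gray = 35.581 + 22.893 + 2.508
Gray = 60.982 → round half up → 61
Gray = 61


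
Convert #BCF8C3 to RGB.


BC → 188 (R)
F8 → 248 (G)
C3 → 195 (B)
= RGB(188, 248, 195)


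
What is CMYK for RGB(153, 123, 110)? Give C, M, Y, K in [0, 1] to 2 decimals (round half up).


R'=153/255≈0.6000, G'=123/255≈0.4824, B'=110/255≈0.4314
K = 1 - max(R',G',B') = 1 - 153/255 = 102/255 = 0.4 → 0.40
(1-R'-K)/(1-K) simplifies to (max-R)/max with max = 153:
C = (153-153)/153 = 0/153 = 0 → 0.00
M = (153-123)/153 = 30/153 = 0.19607… → 0.20
Y = (153-110)/153 = 43/153 = 0.28104… → 0.28
= CMYK(0.00, 0.20, 0.28, 0.40)


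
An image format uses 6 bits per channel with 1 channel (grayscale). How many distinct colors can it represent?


Total bits = 6 bits/channel × 1 channels = 6 bits
Distinct colors = 2^6
= 64 colors


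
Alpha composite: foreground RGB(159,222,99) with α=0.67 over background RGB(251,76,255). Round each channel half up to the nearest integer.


C = α×F + (1-α)×B, with 1-α = 0.33
R: 0.67×159 + 0.33×251 = 106.53 + 82.83 = 189.36 → 189
G: 0.67×222 + 0.33×76 = 148.74 + 25.08 = 173.82 → 174
B: 0.67×99 + 0.33×255 = 66.33 + 84.15 = 150.48 → 150
= RGB(189, 174, 150)


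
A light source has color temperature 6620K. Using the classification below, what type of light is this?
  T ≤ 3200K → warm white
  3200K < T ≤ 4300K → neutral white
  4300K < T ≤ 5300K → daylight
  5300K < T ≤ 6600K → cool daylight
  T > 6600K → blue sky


Temperature: 6620K
6620K > 6600K → blue sky
Classification: blue sky


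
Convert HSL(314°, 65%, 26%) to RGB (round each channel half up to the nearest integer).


H=314°, S=0.65, L=0.26
C = (1-|2L-1|)×S = (1-|-0.48|)×0.65 = 0.338
H' = H/60 = 314/60 ≈ 5.2333; X = C×(1-|H' mod 2 - 1|) ≈ 0.2591
m = L - C/2 = 0.26 - 0.169 = 0.091
Sector ⌊H'⌋ = 5 → (R',G',B') = (0.338, 0.0, ≈0.2591)
RGB = ((R'+m)×255, (G'+m)×255, (B'+m)×255) = (109.395, 23.205, 89.284)
Round half up → RGB(109, 23, 89)


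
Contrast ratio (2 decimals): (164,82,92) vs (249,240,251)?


Linearize each sRGB channel c=v/255: c/12.92 if c ≤ 0.04045 else ((c+0.055)/1.055)^2.4
L = 0.2126×R_lin + 0.7152×G_lin + 0.0722×B_lin
Color 1 (164,82,92):
  R=164: 164/255≈0.6431 > 0.04045 → ((0.6431+0.055)/1.055)^2.4 ≈ 0.37124
  G=82: 82/255≈0.3216 > 0.04045 → ((0.3216+0.055)/1.055)^2.4 ≈ 0.08438
  B=92: 92/255≈0.3608 > 0.04045 → ((0.3608+0.055)/1.055)^2.4 ≈ 0.10702
  L1 = 0.2126×0.37124 + 0.7152×0.08438 + 0.0722×0.10702 ≈ 0.14700
Color 2 (249,240,251):
  R=249: 249/255≈0.9765 > 0.04045 → ((0.9765+0.055)/1.055)^2.4 ≈ 0.94731
  G=240: 240/255≈0.9412 > 0.04045 → ((0.9412+0.055)/1.055)^2.4 ≈ 0.87137
  B=251: 251/255≈0.9843 > 0.04045 → ((0.9843+0.055)/1.055)^2.4 ≈ 0.96469
  L2 = 0.2126×0.94731 + 0.7152×0.87137 + 0.0722×0.96469 ≈ 0.89425
Lighter = 0.89425, Darker = 0.14700
Ratio = (L_lighter + 0.05) / (L_darker + 0.05)
Ratio = (0.89425 + 0.05) / (0.14700 + 0.05) = 0.94425 / 0.19700 ≈ 4.7932
Ratio ≈ 4.79:1


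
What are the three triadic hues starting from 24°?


Triadic: equally spaced at 120° intervals
H1 = 24°
H2 = (24 + 120) mod 360 = 144°
H3 = (24 + 240) mod 360 = 264°
Triadic = 24°, 144°, 264°


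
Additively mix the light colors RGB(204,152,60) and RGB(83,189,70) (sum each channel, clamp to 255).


Additive: each channel = min(255, C₁+C₂)
R: 204+83 = 287 → 255
G: 152+189 = 341 → 255
B: 60+70 = 130 → 130
= RGB(255, 255, 130)


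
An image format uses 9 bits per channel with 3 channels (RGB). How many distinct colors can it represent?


Total bits = 9 bits/channel × 3 channels = 27 bits
Distinct colors = 2^27
= 134,217,728 colors


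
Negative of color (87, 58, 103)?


Invert: (255-R, 255-G, 255-B)
R: 255-87 = 168
G: 255-58 = 197
B: 255-103 = 152
= RGB(168, 197, 152)


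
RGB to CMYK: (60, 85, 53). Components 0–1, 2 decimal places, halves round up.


R'=60/255≈0.2353, G'=85/255≈0.3333, B'=53/255≈0.2078
K = 1 - max(R',G',B') = 1 - 85/255 = 170/255 = 0.66666… → 0.67
(1-R'-K)/(1-K) simplifies to (max-R)/max with max = 85:
C = (85-60)/85 = 25/85 = 0.29411… → 0.29
M = (85-85)/85 = 0/85 = 0 → 0.00
Y = (85-53)/85 = 32/85 = 0.37647… → 0.38
= CMYK(0.29, 0.00, 0.38, 0.67)


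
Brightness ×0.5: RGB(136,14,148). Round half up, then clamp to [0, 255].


Multiply each channel by 0.5, round half up, clamp to [0, 255]
R: 136×0.5 = 68
G: 14×0.5 = 7
B: 148×0.5 = 74
= RGB(68, 7, 74)


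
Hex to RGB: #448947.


44 → 68 (R)
89 → 137 (G)
47 → 71 (B)
= RGB(68, 137, 71)


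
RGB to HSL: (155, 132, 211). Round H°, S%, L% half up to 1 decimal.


Normalize: R'=155/255≈0.6078, G'=132/255≈0.5176, B'=211/255≈0.8275
Max=211/255, Min=132/255, Δ=Max-Min=79/255
L = (Max+Min)/2 = (211+132)/510 = 343/510 = 0.67254… → L = 67.3%
L > 0.5 → S = Δ/(2-Max-Min) = 79/(510-211-132) = 79/167 = 0.47305… → S = 47.3%
(the 1/255 factors cancel in S and H, so raw channel differences can be used)
Max is B' → H = 60 × ((R-G)/Δ + 4) = 60 × ((155-132)/79 + 4)
  23/79 + 4 = 0.2911… + 4 = 4.2911…
  H = 60 × 4.2911… = 257.468…° → H = 257.5°
= HSL(257.5°, 47.3%, 67.3%)


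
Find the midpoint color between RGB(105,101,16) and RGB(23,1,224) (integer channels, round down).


Midpoint: each channel = ⌊(C₁+C₂)/2⌋
R: ⌊(105+23)/2⌋ = 64
G: ⌊(101+1)/2⌋ = 51
B: ⌊(16+224)/2⌋ = 120
= RGB(64, 51, 120)


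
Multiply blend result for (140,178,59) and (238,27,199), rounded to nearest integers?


Multiply: C = A×B/255, rounded to nearest integer
R: 140×238/255 = 33320/255 ≈ 130.667 → 131
G: 178×27/255 = 4806/255 ≈ 18.847 → 19
B: 59×199/255 = 11741/255 ≈ 46.043 → 46
= RGB(131, 19, 46)


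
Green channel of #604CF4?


Color: #604CF4
R = 60 = 96
G = 4C = 76
B = F4 = 244
Green = 76


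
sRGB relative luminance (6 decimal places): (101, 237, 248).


Linearize each channel (sRGB transfer function): c = v/255; c_lin = c/12.92 if c ≤ 0.04045, else ((c+0.055)/1.055)^2.4
  R: 101/255 ≈ 0.396078 > 0.04045 → ((0.396078+0.055)/1.055)^2.4 ≈ 0.130136
  G: 237/255 ≈ 0.929412 > 0.04045 → ((0.929412+0.055)/1.055)^2.4 ≈ 0.846873
  B: 248/255 ≈ 0.972549 > 0.04045 → ((0.972549+0.055)/1.055)^2.4 ≈ 0.938686
R_lin = 0.130136, G_lin = 0.846873, B_lin = 0.938686
L = 0.2126×R + 0.7152×G + 0.0722×B
L = 0.2126×0.130136 + 0.7152×0.846873 + 0.0722×0.938686
L ≈ 0.701124


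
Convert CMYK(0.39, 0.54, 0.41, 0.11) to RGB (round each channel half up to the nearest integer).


R = 255 × (1-C) × (1-K) = 255 × 0.61 × 0.89 = 138.4395 → 138
G = 255 × (1-M) × (1-K) = 255 × 0.46 × 0.89 = 104.397 → 104
B = 255 × (1-Y) × (1-K) = 255 × 0.59 × 0.89 = 133.9005 → 134
= RGB(138, 104, 134)


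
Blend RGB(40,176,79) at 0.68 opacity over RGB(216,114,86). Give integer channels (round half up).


C = α×F + (1-α)×B, with 1-α = 0.32
R: 0.68×40 + 0.32×216 = 27.20 + 69.12 = 96.32 → 96
G: 0.68×176 + 0.32×114 = 119.68 + 36.48 = 156.16 → 156
B: 0.68×79 + 0.32×86 = 53.72 + 27.52 = 81.24 → 81
= RGB(96, 156, 81)


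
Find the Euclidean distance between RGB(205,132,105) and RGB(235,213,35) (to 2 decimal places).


d = √[(R₁-R₂)² + (G₁-G₂)² + (B₁-B₂)²]
d = √[(205-235)² + (132-213)² + (105-35)²]
d = √[900 + 6561 + 4900]
d = √12361
d ≈ 111.18


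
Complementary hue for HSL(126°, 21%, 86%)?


Complement = opposite side of color wheel = hue + 180°
H' = (126 + 180) mod 360 = 306°
S and L unchanged.
= HSL(306°, 21%, 86%)


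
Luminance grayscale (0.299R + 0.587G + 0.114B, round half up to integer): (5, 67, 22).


Gray = 0.299×R + 0.587×G + 0.114×B
Gray = 0.299×5 + 0.587×67 + 0.114×22
Gray = 1.495 + 39.329 + 2.508
Gray = 43.332 → round half up → 43
Gray = 43


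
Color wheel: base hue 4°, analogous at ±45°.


Base hue: 4°
Left analog: (4 - 45) mod 360 = 319°
Right analog: (4 + 45) mod 360 = 49°
Analogous hues = 319° and 49°


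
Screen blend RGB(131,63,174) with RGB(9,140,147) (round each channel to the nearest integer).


Screen: C = 255 - (255-A)×(255-B)/255, rounded to nearest integer
R: 255 - (255-131)×(255-9)/255 = 255 - 30504/255 ≈ 255 - 119.624 = 135.376 → 135
G: 255 - (255-63)×(255-140)/255 = 255 - 22080/255 ≈ 255 - 86.588 = 168.412 → 168
B: 255 - (255-174)×(255-147)/255 = 255 - 8748/255 ≈ 255 - 34.306 = 220.694 → 221
= RGB(135, 168, 221)


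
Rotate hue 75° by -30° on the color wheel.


New hue = (H + rotation) mod 360
New hue = (75 -30) mod 360
= 45 mod 360
= 45°


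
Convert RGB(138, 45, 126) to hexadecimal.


R = 138 → 8A (hex)
G = 45 → 2D (hex)
B = 126 → 7E (hex)
Hex = #8A2D7E


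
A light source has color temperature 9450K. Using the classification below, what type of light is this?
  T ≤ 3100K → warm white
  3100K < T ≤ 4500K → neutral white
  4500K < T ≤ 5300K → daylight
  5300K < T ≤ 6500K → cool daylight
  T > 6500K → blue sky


Temperature: 9450K
9450K > 6500K → blue sky
Classification: blue sky


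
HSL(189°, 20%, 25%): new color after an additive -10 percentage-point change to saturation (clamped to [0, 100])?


Original S = 20%
Adjustment = -10 percentage points
New S = 20 + (-10) = 10
Clamp to [0, 100] → 10
= HSL(189°, 10%, 25%)


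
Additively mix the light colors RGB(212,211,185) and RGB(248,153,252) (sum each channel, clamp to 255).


Additive: each channel = min(255, C₁+C₂)
R: 212+248 = 460 → 255
G: 211+153 = 364 → 255
B: 185+252 = 437 → 255
= RGB(255, 255, 255)


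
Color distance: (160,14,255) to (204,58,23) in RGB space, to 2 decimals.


d = √[(R₁-R₂)² + (G₁-G₂)² + (B₁-B₂)²]
d = √[(160-204)² + (14-58)² + (255-23)²]
d = √[1936 + 1936 + 53824]
d = √57696
d ≈ 240.20


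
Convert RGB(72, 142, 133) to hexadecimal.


R = 72 → 48 (hex)
G = 142 → 8E (hex)
B = 133 → 85 (hex)
Hex = #488E85


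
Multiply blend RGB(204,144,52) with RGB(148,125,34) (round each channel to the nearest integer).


Multiply: C = A×B/255, rounded to nearest integer
R: 204×148/255 = 30192/255 ≈ 118.400 → 118
G: 144×125/255 = 18000/255 ≈ 70.588 → 71
B: 52×34/255 = 1768/255 ≈ 6.933 → 7
= RGB(118, 71, 7)


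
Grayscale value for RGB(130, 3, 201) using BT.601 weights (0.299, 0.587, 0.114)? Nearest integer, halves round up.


Gray = 0.299×R + 0.587×G + 0.114×B
Gray = 0.299×130 + 0.587×3 + 0.114×201
Gray = 38.870 + 1.761 + 22.914
Gray = 63.545 → round half up → 64
Gray = 64


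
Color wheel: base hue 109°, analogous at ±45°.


Base hue: 109°
Left analog: (109 - 45) mod 360 = 64°
Right analog: (109 + 45) mod 360 = 154°
Analogous hues = 64° and 154°


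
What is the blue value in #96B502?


Color: #96B502
R = 96 = 150
G = B5 = 181
B = 02 = 2
Blue = 2


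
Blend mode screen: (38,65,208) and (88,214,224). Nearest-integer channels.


Screen: C = 255 - (255-A)×(255-B)/255, rounded to nearest integer
R: 255 - (255-38)×(255-88)/255 = 255 - 36239/255 ≈ 255 - 142.114 = 112.886 → 113
G: 255 - (255-65)×(255-214)/255 = 255 - 7790/255 ≈ 255 - 30.549 = 224.451 → 224
B: 255 - (255-208)×(255-224)/255 = 255 - 1457/255 ≈ 255 - 5.714 = 249.286 → 249
= RGB(113, 224, 249)


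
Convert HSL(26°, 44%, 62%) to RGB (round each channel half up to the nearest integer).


H=26°, S=0.44, L=0.62
C = (1-|2L-1|)×S = (1-|0.24|)×0.44 = 0.3344
H' = H/60 = 26/60 ≈ 0.4333; X = C×(1-|H' mod 2 - 1|) ≈ 0.1449
m = L - C/2 = 0.62 - 0.1672 = 0.4528
Sector ⌊H'⌋ = 0 → (R',G',B') = (0.3344, ≈0.1449, 0.0)
RGB = ((R'+m)×255, (G'+m)×255, (B'+m)×255) = (200.736, 152.4152, 115.464)
Round half up → RGB(201, 152, 115)


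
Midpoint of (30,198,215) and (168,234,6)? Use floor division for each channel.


Midpoint: each channel = ⌊(C₁+C₂)/2⌋
R: ⌊(30+168)/2⌋ = 99
G: ⌊(198+234)/2⌋ = 216
B: ⌊(215+6)/2⌋ = 110
= RGB(99, 216, 110)


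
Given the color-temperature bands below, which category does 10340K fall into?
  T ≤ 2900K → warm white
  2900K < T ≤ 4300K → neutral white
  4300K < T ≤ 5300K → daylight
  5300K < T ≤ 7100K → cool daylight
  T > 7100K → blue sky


Temperature: 10340K
10340K > 7100K → blue sky
Classification: blue sky


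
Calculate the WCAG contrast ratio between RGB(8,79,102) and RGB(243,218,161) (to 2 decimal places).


Linearize each sRGB channel c=v/255: c/12.92 if c ≤ 0.04045 else ((c+0.055)/1.055)^2.4
L = 0.2126×R_lin + 0.7152×G_lin + 0.0722×B_lin
Color 1 (8,79,102):
  R=8: 8/255≈0.0314 ≤ 0.04045 → 0.0314/12.92 ≈ 0.00243
  G=79: 79/255≈0.3098 > 0.04045 → ((0.3098+0.055)/1.055)^2.4 ≈ 0.07819
  B=102: 102/255≈0.4000 > 0.04045 → ((0.4000+0.055)/1.055)^2.4 ≈ 0.13287
  L1 = 0.2126×0.00243 + 0.7152×0.07819 + 0.0722×0.13287 ≈ 0.06603
Color 2 (243,218,161):
  R=243: 243/255≈0.9529 > 0.04045 → ((0.9529+0.055)/1.055)^2.4 ≈ 0.89627
  G=218: 218/255≈0.8549 > 0.04045 → ((0.8549+0.055)/1.055)^2.4 ≈ 0.70110
  B=161: 161/255≈0.6314 > 0.04045 → ((0.6314+0.055)/1.055)^2.4 ≈ 0.35640
  L2 = 0.2126×0.89627 + 0.7152×0.70110 + 0.0722×0.35640 ≈ 0.71771
Lighter = 0.71771, Darker = 0.06603
Ratio = (L_lighter + 0.05) / (L_darker + 0.05)
Ratio = (0.71771 + 0.05) / (0.06603 + 0.05) = 0.76771 / 0.11603 ≈ 6.6165
Ratio ≈ 6.62:1


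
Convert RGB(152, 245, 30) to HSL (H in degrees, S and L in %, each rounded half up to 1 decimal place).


Normalize: R'=152/255≈0.5961, G'=245/255≈0.9608, B'=30/255≈0.1176
Max=245/255, Min=30/255, Δ=Max-Min=215/255
L = (Max+Min)/2 = (245+30)/510 = 275/510 = 0.53921… → L = 53.9%
L > 0.5 → S = Δ/(2-Max-Min) = 215/(510-245-30) = 215/235 = 0.91489… → S = 91.5%
(the 1/255 factors cancel in S and H, so raw channel differences can be used)
Max is G' → H = 60 × ((B-R)/Δ + 2) = 60 × ((30-152)/215 + 2)
  -122/215 + 2 = -0.5674… + 2 = 1.4325…
  H = 60 × 1.4325… = 85.953…° → H = 86.0°
= HSL(86.0°, 91.5%, 53.9%)


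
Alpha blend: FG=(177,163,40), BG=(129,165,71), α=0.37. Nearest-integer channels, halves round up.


C = α×F + (1-α)×B, with 1-α = 0.63
R: 0.37×177 + 0.63×129 = 65.49 + 81.27 = 146.76 → 147
G: 0.37×163 + 0.63×165 = 60.31 + 103.95 = 164.26 → 164
B: 0.37×40 + 0.63×71 = 14.80 + 44.73 = 59.53 → 60
= RGB(147, 164, 60)


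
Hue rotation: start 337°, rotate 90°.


New hue = (H + rotation) mod 360
New hue = (337 + 90) mod 360
= 427 mod 360
= 67°


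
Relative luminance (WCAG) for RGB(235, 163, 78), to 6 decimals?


Linearize each channel (sRGB transfer function): c = v/255; c_lin = c/12.92 if c ≤ 0.04045, else ((c+0.055)/1.055)^2.4
  R: 235/255 ≈ 0.921569 > 0.04045 → ((0.921569+0.055)/1.055)^2.4 ≈ 0.830770
  G: 163/255 ≈ 0.639216 > 0.04045 → ((0.639216+0.055)/1.055)^2.4 ≈ 0.366253
  B: 78/255 ≈ 0.305882 > 0.04045 → ((0.305882+0.055)/1.055)^2.4 ≈ 0.076185
R_lin = 0.830770, G_lin = 0.366253, B_lin = 0.076185
L = 0.2126×R + 0.7152×G + 0.0722×B
L = 0.2126×0.830770 + 0.7152×0.366253 + 0.0722×0.076185
L ≈ 0.444066


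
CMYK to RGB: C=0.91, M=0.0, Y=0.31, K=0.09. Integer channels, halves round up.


R = 255 × (1-C) × (1-K) = 255 × 0.09 × 0.91 = 20.8845 → 21
G = 255 × (1-M) × (1-K) = 255 × 1.00 × 0.91 = 232.05 → 232
B = 255 × (1-Y) × (1-K) = 255 × 0.69 × 0.91 = 160.1145 → 160
= RGB(21, 232, 160)


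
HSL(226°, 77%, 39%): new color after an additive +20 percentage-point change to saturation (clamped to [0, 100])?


Original S = 77%
Adjustment = +20 percentage points
New S = 77 + (20) = 97
Clamp to [0, 100] → 97
= HSL(226°, 97%, 39%)


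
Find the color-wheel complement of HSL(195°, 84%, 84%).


Complement = opposite side of color wheel = hue + 180°
H' = (195 + 180) mod 360 = 15°
S and L unchanged.
= HSL(15°, 84%, 84%)


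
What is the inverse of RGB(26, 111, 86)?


Invert: (255-R, 255-G, 255-B)
R: 255-26 = 229
G: 255-111 = 144
B: 255-86 = 169
= RGB(229, 144, 169)


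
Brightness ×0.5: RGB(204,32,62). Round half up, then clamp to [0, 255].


Multiply each channel by 0.5, round half up, clamp to [0, 255]
R: 204×0.5 = 102
G: 32×0.5 = 16
B: 62×0.5 = 31
= RGB(102, 16, 31)


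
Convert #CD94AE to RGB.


CD → 205 (R)
94 → 148 (G)
AE → 174 (B)
= RGB(205, 148, 174)


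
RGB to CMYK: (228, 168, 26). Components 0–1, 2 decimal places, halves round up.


R'=228/255≈0.8941, G'=168/255≈0.6588, B'=26/255≈0.1020
K = 1 - max(R',G',B') = 1 - 228/255 = 27/255 = 0.10588… → 0.11
(1-R'-K)/(1-K) simplifies to (max-R)/max with max = 228:
C = (228-228)/228 = 0/228 = 0 → 0.00
M = (228-168)/228 = 60/228 = 0.26315… → 0.26
Y = (228-26)/228 = 202/228 = 0.88596… → 0.89
= CMYK(0.00, 0.26, 0.89, 0.11)


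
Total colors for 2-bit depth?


Colors = 2^bits = 2^2
= 4 colors


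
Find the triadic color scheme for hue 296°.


Triadic: equally spaced at 120° intervals
H1 = 296°
H2 = (296 + 120) mod 360 = 56°
H3 = (296 + 240) mod 360 = 176°
Triadic = 296°, 56°, 176°


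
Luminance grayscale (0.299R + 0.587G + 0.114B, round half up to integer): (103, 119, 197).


Gray = 0.299×R + 0.587×G + 0.114×B
Gray = 0.299×103 + 0.587×119 + 0.114×197
Gray = 30.797 + 69.853 + 22.458
Gray = 123.108 → round half up → 123
Gray = 123


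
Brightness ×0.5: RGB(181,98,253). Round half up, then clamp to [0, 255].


Multiply each channel by 0.5, round half up, clamp to [0, 255]
R: 181×0.5 = 90.5 → round → 91
G: 98×0.5 = 49
B: 253×0.5 = 126.5 → round → 127
= RGB(91, 49, 127)


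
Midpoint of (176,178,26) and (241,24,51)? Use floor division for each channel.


Midpoint: each channel = ⌊(C₁+C₂)/2⌋
R: ⌊(176+241)/2⌋ = 208
G: ⌊(178+24)/2⌋ = 101
B: ⌊(26+51)/2⌋ = 38
= RGB(208, 101, 38)


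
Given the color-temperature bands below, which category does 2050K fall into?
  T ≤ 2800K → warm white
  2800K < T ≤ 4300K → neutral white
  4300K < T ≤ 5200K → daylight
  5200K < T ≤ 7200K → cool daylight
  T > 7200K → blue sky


Temperature: 2050K
2050K ≤ 2800K → warm white
Classification: warm white


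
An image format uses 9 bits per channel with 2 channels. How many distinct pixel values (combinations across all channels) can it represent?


Total bits = 9 bits/channel × 2 channels = 18 bits
Distinct pixel values = 2^18
= 262,144 pixel values


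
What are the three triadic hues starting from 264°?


Triadic: equally spaced at 120° intervals
H1 = 264°
H2 = (264 + 120) mod 360 = 24°
H3 = (264 + 240) mod 360 = 144°
Triadic = 264°, 24°, 144°


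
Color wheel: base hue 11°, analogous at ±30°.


Base hue: 11°
Left analog: (11 - 30) mod 360 = 341°
Right analog: (11 + 30) mod 360 = 41°
Analogous hues = 341° and 41°


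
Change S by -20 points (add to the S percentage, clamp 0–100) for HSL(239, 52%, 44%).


Original S = 52%
Adjustment = -20 percentage points
New S = 52 + (-20) = 32
Clamp to [0, 100] → 32
= HSL(239°, 32%, 44%)


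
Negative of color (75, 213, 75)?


Invert: (255-R, 255-G, 255-B)
R: 255-75 = 180
G: 255-213 = 42
B: 255-75 = 180
= RGB(180, 42, 180)


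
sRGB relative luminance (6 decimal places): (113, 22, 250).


Linearize each channel (sRGB transfer function): c = v/255; c_lin = c/12.92 if c ≤ 0.04045, else ((c+0.055)/1.055)^2.4
  R: 113/255 ≈ 0.443137 > 0.04045 → ((0.443137+0.055)/1.055)^2.4 ≈ 0.165132
  G: 22/255 ≈ 0.086275 > 0.04045 → ((0.086275+0.055)/1.055)^2.4 ≈ 0.008023
  B: 250/255 ≈ 0.980392 > 0.04045 → ((0.980392+0.055)/1.055)^2.4 ≈ 0.955973
R_lin = 0.165132, G_lin = 0.008023, B_lin = 0.955973
L = 0.2126×R + 0.7152×G + 0.0722×B
L = 0.2126×0.165132 + 0.7152×0.008023 + 0.0722×0.955973
L ≈ 0.109867


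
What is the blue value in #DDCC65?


Color: #DDCC65
R = DD = 221
G = CC = 204
B = 65 = 101
Blue = 101


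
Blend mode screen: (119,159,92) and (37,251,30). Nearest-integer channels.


Screen: C = 255 - (255-A)×(255-B)/255, rounded to nearest integer
R: 255 - (255-119)×(255-37)/255 = 255 - 29648/255 ≈ 255 - 116.267 = 138.733 → 139
G: 255 - (255-159)×(255-251)/255 = 255 - 384/255 ≈ 255 - 1.506 = 253.494 → 253
B: 255 - (255-92)×(255-30)/255 = 255 - 36675/255 ≈ 255 - 143.824 = 111.176 → 111
= RGB(139, 253, 111)


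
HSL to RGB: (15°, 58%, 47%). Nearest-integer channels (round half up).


H=15°, S=0.58, L=0.47
C = (1-|2L-1|)×S = (1-|-0.06|)×0.58 = 0.5452
H' = H/60 = 15/60 ≈ 0.2500; X = C×(1-|H' mod 2 - 1|) = 0.1363
m = L - C/2 = 0.47 - 0.2726 = 0.1974
Sector ⌊H'⌋ = 0 → (R',G',B') = (0.5452, 0.1363, 0.0)
RGB = ((R'+m)×255, (G'+m)×255, (B'+m)×255) = (189.363, 85.0935, 50.337)
Round half up → RGB(189, 85, 50)


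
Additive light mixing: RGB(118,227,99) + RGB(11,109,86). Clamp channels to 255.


Additive: each channel = min(255, C₁+C₂)
R: 118+11 = 129 → 129
G: 227+109 = 336 → 255
B: 99+86 = 185 → 185
= RGB(129, 255, 185)
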